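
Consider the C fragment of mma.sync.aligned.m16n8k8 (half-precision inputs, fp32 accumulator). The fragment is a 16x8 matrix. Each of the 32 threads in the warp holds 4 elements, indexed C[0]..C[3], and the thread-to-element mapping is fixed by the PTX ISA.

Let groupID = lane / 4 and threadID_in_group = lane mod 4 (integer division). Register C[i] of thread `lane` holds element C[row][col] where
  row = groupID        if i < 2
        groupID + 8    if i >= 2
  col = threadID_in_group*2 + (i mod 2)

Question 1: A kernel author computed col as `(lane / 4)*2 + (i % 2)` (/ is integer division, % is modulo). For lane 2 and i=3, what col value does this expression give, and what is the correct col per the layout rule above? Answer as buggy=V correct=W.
`(lane / 4)*2 + (i % 2)`[2,3]->1
2: gid=0,tid=2
[3] (0+8,2*2+1) = (8,5)
col: 1 vs 5

buggy=1 correct=5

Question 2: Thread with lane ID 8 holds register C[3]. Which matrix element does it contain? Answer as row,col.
lane 8: gr=2 (8/4), th=0 (8%4)
i=3: r=2+8=10, c=0*2+1=1

10,1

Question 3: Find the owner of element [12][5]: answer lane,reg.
r: 12->gid=4,r8=1  c: 5->tid=2,i&1=1
L=4*4+2=18  i=1*2+1=3

18,3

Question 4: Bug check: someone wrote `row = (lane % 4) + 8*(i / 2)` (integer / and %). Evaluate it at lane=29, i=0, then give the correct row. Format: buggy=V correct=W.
buggy=1 correct=7

`(lane % 4) + 8*(i / 2)`[29,0]->1
29: gid=7,tid=1
[0] (7+0,1*2+0) = (7,2)
row: 1 vs 7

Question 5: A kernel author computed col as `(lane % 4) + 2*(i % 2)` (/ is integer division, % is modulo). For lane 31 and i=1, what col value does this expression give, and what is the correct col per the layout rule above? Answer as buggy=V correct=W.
`(lane % 4) + 2*(i % 2)`[31,1]->5
lane 31: g=7 (31/4), t=3 (31%4)
i=1: r=7+0=7, c=3*2+1=7
col: 5 vs 7

buggy=5 correct=7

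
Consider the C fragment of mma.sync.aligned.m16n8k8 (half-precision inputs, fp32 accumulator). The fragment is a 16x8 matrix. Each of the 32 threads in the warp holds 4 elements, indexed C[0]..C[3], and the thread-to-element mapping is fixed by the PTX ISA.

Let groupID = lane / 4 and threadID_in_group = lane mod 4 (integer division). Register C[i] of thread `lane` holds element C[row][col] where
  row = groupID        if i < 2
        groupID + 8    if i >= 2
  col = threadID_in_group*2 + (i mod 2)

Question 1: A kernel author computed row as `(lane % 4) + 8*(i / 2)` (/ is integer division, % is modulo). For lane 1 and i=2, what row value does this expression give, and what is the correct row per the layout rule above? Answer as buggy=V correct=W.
`(lane % 4) + 8*(i / 2)`[1,2]=>9
lane 1: grp=0 (1/4), tig=1 (1%4)
i=2: r=0+8=8, c=1*2+0=2
row: 9 vs 8

buggy=9 correct=8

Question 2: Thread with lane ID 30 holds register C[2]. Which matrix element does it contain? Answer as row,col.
15,4

lane 30->30/4=7, 30 mod 4=2
i=2  r:7+8->15  c:2·2+0->4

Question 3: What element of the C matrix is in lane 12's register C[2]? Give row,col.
lane 12->12/4=3, 12 mod 4=0
i=2  r:3+8->11  c:2·0+0->0

11,0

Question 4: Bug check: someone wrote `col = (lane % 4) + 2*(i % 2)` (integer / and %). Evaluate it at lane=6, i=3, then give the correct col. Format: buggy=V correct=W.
`(lane % 4) + 2*(i % 2)`[6,3]=>4
L=6=>grp=6>>2=1, tig=6&3=2
[3]=>row 1+8=9  col 2·2+1=5
col: 4 vs 5

buggy=4 correct=5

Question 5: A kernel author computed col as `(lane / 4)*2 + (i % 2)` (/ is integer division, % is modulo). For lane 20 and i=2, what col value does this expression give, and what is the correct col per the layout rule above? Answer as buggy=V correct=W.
`(lane / 4)*2 + (i % 2)`[20,2]->10
lane 20: g=5 (20/4), t=0 (20%4)
i=2: r=5+8=13, c=0*2+0=0
col: 10 vs 0

buggy=10 correct=0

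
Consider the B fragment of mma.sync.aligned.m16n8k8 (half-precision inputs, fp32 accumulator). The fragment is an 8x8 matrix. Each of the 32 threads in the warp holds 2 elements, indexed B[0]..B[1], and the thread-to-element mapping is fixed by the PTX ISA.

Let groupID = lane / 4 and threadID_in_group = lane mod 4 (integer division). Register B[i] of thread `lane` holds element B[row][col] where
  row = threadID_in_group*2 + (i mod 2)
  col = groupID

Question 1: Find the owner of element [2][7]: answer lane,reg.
c=7->g=7  r=2->t=1,b0=0
L=7*4+1=29  i=0=0

29,0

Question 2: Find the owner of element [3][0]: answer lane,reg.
1,1

c=0⇒gr=0  r=3⇒th=1,odd=1
L=0*4+1=1  i=1=1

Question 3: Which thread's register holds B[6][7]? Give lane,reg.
c:7=>grp=7  r:6=>tig=3,lo=0
L=7*4+3=31  i=0=0

31,0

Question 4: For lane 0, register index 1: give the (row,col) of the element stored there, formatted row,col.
L=0=>grp=0>>2=0, tig=0&3=0
[1]=>row 0·2+1=1  col grp=0

1,0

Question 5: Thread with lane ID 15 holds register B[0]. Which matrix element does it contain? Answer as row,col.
15: g=3,t=3
[0] (3*2+0,3) = (6,3)

6,3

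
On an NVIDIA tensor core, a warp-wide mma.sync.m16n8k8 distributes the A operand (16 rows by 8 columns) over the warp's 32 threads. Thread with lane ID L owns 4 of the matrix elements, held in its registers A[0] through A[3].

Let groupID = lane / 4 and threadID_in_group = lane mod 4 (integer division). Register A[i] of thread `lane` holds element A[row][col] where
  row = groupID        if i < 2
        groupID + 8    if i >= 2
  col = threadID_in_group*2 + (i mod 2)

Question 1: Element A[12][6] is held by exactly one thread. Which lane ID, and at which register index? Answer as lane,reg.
r=12⇒gr=4,Rb=1  c=6⇒th=3,odd=0
L=4*4+3=19  i=1*2+0=2

19,2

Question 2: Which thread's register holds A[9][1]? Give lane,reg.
4,3

r=9->g=1,rb=1  c=1->t=0,b0=1
L=1*4+0=4  i=1*2+1=3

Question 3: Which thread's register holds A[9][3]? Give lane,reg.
5,3

r:9=>grp=1,rB=1  c:3=>tig=1,lo=1
L=1*4+1=5  i=1*2+1=3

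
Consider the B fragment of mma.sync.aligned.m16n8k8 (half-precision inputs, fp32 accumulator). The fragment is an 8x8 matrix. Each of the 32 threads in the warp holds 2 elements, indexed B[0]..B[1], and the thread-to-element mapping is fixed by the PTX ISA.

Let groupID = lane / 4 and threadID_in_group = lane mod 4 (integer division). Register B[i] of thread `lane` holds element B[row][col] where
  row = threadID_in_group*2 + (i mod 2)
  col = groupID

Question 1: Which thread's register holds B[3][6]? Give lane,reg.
c: 6->gid=6  r: 3->tid=1,i&1=1
L=6*4+1=25  i=1=1

25,1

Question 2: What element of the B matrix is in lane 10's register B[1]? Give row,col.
5,2

10: grp=2,tig=2
[1] (2*2+1,2) = (5,2)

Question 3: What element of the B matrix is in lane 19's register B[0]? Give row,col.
6,4

lane 19=>19/4=4, 19 mod 4=3
i=0  r:2·3+0=>6  c:4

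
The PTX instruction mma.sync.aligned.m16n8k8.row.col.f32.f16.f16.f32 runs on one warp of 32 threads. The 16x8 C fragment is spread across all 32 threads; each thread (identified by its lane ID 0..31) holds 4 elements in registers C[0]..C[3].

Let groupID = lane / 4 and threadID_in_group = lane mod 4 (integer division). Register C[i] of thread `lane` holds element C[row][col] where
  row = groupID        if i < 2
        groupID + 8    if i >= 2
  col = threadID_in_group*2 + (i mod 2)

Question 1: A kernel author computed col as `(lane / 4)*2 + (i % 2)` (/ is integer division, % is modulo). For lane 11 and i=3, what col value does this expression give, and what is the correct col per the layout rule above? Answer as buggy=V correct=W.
buggy=5 correct=7

`(lane / 4)*2 + (i % 2)`[11,3]⇒5
lane 11⇒11/4=2, 11 mod 4=3
i=3  r:2+8⇒10  c:2·3+1⇒7
col: 5 vs 7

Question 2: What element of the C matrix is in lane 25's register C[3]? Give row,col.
14,3

25: g=6,t=1
[3] (6+8,1*2+1) = (14,3)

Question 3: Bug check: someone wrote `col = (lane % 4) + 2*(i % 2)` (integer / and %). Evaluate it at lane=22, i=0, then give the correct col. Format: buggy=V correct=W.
`(lane % 4) + 2*(i % 2)`[22,0]->2
L=22->g=22>>2=5, t=22&3=2
[0]->row 5+0=5  col 2·2+0=4
col: 2 vs 4

buggy=2 correct=4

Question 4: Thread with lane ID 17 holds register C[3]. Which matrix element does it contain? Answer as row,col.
12,3

lane 17=>17/4=4, 17 mod 4=1
i=3  r:4+8=>12  c:2·1+1=>3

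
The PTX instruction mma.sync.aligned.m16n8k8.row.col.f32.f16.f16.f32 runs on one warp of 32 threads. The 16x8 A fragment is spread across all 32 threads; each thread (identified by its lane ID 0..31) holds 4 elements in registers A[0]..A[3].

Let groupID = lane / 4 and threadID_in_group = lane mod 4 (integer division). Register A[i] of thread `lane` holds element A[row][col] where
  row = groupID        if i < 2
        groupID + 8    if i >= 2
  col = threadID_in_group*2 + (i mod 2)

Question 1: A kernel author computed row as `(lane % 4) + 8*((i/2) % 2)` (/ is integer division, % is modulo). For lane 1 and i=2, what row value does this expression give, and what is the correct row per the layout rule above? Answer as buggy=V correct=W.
`(lane % 4) + 8*((i/2) % 2)`[1,2]->9
lane 1->1/4=0, 1 mod 4=1
i=2  r:0+8->8  c:2·1+0->2
row: 9 vs 8

buggy=9 correct=8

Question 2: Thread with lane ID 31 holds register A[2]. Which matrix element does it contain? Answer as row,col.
lane 31: G=7 (31/4), T=3 (31%4)
i=2: r=7+8=15, c=3*2+0=6

15,6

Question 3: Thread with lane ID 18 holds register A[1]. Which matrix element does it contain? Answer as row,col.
4,5

lane 18: gr=4 (18/4), th=2 (18%4)
i=1: r=4+0=4, c=2*2+1=5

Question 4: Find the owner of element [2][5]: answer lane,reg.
10,1

r=2→G=2,rhi=0  c=5→T=2,p=1
L=2*4+2=10  i=0*2+1=1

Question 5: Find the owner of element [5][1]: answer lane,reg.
20,1

r=5⇒gr=5,Rb=0  c=1⇒th=0,odd=1
L=5*4+0=20  i=0*2+1=1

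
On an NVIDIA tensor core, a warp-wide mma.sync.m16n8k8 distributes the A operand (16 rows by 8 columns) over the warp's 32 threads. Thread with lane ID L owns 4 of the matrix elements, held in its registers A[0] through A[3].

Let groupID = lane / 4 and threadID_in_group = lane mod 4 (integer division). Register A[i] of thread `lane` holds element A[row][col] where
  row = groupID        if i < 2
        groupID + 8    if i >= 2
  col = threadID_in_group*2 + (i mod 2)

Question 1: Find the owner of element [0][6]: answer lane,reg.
3,0

r: 0->gid=0,r8=0  c: 6->tid=3,i&1=0
L=0*4+3=3  i=0*2+0=0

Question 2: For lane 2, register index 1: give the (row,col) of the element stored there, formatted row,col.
L=2→G=2>>2=0, T=2&3=2
[1]→row 0+0=0  col 2·2+1=5

0,5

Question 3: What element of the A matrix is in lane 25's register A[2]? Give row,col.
lane 25⇒25/4=6, 25 mod 4=1
i=2  r:6+8⇒14  c:2·1+0⇒2

14,2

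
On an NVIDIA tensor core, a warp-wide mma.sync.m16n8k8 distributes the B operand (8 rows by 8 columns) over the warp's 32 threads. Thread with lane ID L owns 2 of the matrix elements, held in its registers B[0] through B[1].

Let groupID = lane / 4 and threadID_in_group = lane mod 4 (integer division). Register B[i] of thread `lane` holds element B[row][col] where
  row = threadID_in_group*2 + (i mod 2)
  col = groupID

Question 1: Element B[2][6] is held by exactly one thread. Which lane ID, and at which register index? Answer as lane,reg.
25,0

c=6->g=6  r=2->t=1,b0=0
L=6*4+1=25  i=0=0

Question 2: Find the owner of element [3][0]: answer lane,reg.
1,1

c: 0->gid=0  r: 3->tid=1,i&1=1
L=0*4+1=1  i=1=1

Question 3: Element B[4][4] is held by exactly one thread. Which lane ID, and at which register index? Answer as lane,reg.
c=4->g=4  r=4->t=2,b0=0
L=4*4+2=18  i=0=0

18,0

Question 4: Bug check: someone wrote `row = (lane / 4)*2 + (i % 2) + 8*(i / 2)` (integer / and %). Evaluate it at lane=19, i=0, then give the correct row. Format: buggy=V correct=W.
buggy=8 correct=6

`(lane / 4)*2 + (i % 2) + 8*(i / 2)`[19,0]->8
19: g=4,t=3
[0] (3*2+0,4) = (6,4)
row: 8 vs 6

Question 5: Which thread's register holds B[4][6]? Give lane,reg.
26,0

c:6=>grp=6  r:4=>tig=2,lo=0
L=6*4+2=26  i=0=0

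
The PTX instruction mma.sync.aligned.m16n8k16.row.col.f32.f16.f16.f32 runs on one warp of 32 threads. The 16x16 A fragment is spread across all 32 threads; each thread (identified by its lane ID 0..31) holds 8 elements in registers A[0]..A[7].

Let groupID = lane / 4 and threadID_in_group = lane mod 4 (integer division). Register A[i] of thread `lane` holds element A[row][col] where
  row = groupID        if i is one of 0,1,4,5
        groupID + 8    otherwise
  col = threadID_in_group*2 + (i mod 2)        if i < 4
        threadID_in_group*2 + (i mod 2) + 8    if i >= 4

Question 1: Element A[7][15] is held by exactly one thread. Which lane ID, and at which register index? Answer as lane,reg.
r=7->g=7,rb=0  c=15->cb=1,t=3,b0=1
L=7*4+3=31  i=1*4+0*2+1=5

31,5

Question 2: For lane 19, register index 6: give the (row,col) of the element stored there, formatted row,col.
L=19⇒gr=19>>2=4, th=19&3=3
[6]⇒row 4+8=12  col 3·2+0+8=14

12,14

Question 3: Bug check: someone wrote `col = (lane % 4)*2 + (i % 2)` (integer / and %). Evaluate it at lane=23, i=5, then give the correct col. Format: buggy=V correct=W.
buggy=7 correct=15

`(lane % 4)*2 + (i % 2)`[23,5]->7
L=23->g=23>>2=5, t=23&3=3
[5]->row 5+0=5  col 3·2+1+8=15
col: 7 vs 15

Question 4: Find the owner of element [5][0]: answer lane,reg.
20,0

r=5→G=5,rhi=0  c=0→chi=0,T=0,p=0
L=5*4+0=20  i=0*4+0*2+0=0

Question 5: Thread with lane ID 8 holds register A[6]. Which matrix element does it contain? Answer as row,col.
lane 8→8/4=2, 8 mod 4=0
i=6  r:2+8→10  c:2·0+0+8→8

10,8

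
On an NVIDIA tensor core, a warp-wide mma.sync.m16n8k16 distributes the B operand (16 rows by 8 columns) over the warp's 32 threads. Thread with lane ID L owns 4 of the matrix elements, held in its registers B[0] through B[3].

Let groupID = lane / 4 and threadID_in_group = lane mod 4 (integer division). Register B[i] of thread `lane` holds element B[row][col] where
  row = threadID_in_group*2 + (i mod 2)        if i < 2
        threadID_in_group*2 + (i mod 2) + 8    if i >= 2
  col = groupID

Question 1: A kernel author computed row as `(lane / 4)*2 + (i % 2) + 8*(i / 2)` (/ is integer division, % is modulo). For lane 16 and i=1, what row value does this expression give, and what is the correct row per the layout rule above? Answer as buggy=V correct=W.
`(lane / 4)*2 + (i % 2) + 8*(i / 2)`[16,1]->9
16: gid=4,tid=0
[1] (0*2+1+0,4) = (1,4)
row: 9 vs 1

buggy=9 correct=1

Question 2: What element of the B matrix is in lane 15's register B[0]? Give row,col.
lane 15⇒15/4=3, 15 mod 4=3
i=0  r:2·3+0+0⇒6  c:3

6,3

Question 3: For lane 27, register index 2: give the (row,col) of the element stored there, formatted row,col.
14,6

lane 27->27/4=6, 27 mod 4=3
i=2  r:2·3+0+8->14  c:6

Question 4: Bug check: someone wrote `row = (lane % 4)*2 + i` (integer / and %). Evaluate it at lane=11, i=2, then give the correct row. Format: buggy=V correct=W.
buggy=8 correct=14

`(lane % 4)*2 + i`[11,2]→8
11: G=2,T=3
[2] (3*2+0+8,2) = (14,2)
row: 8 vs 14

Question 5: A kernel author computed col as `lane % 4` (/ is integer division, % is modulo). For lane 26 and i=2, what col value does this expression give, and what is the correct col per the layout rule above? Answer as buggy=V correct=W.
buggy=2 correct=6

`lane % 4`[26,2]=>2
26: grp=6,tig=2
[2] (2*2+0+8,6) = (12,6)
col: 2 vs 6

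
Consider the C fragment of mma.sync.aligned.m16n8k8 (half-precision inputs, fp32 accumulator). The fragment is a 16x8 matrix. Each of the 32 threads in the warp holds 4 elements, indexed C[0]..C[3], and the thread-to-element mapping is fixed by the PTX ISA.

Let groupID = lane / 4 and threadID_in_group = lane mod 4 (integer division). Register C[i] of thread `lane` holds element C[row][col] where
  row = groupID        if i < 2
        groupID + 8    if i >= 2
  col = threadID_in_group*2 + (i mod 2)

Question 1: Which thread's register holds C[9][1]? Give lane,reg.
4,3

r:9=>grp=1,rB=1  c:1=>tig=0,lo=1
L=1*4+0=4  i=1*2+1=3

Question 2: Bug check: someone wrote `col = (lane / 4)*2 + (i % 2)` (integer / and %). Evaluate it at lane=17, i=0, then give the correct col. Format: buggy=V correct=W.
`(lane / 4)*2 + (i % 2)`[17,0]->8
lane 17->17/4=4, 17 mod 4=1
i=0  r:4+0->4  c:2·1+0->2
col: 8 vs 2

buggy=8 correct=2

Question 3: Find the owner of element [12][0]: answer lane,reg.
r:12=>grp=4,rB=1  c:0=>tig=0,lo=0
L=4*4+0=16  i=1*2+0=2

16,2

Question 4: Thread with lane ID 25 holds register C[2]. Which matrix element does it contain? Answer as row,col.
14,2

L=25->gid=25>>2=6, tid=25&3=1
[2]->row 6+8=14  col 1·2+0=2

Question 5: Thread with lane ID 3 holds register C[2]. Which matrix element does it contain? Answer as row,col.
8,6

3: g=0,t=3
[2] (0+8,3*2+0) = (8,6)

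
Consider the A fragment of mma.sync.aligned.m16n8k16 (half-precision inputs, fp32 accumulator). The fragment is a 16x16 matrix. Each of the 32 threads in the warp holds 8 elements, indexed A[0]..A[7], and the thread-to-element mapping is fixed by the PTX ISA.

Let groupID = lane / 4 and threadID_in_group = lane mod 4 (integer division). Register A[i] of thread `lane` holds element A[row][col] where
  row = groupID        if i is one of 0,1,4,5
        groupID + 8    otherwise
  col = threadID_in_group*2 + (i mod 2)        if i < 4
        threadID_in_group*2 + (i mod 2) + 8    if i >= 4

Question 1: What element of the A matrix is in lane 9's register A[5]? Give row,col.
lane 9->9/4=2, 9 mod 4=1
i=5  r:2+0->2  c:2·1+1+8->11

2,11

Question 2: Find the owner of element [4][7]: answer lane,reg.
r=4⇒gr=4,Rb=0  c=7⇒Cb=0,th=3,odd=1
L=4*4+3=19  i=0*4+0*2+1=1

19,1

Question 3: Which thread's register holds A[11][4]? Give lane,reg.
r:11=>grp=3,rB=1  c:4=>cB=0,tig=2,lo=0
L=3*4+2=14  i=0*4+1*2+0=2

14,2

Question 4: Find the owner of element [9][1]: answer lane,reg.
4,3

r: 9->gid=1,r8=1  c: 1->c8=0,tid=0,i&1=1
L=1*4+0=4  i=0*4+1*2+1=3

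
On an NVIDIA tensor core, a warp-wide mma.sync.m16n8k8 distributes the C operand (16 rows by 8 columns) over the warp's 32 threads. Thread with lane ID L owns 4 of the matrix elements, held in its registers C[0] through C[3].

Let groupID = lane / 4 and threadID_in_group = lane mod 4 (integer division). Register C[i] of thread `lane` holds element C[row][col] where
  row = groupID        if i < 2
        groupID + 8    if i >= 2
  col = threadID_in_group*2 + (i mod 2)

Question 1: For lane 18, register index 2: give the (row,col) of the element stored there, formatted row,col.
12,4

L=18->g=18>>2=4, t=18&3=2
[2]->row 4+8=12  col 2·2+0=4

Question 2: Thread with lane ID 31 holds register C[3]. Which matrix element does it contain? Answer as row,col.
15,7

31: g=7,t=3
[3] (7+8,3*2+1) = (15,7)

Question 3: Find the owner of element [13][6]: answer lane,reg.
23,2

r=13->g=5,rb=1  c=6->t=3,b0=0
L=5*4+3=23  i=1*2+0=2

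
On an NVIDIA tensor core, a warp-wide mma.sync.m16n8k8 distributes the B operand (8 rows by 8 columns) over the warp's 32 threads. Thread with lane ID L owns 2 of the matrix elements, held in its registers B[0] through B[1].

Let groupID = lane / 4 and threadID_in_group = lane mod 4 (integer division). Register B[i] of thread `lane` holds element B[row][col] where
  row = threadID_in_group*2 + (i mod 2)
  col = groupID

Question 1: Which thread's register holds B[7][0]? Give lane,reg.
c=0⇒gr=0  r=7⇒th=3,odd=1
L=0*4+3=3  i=1=1

3,1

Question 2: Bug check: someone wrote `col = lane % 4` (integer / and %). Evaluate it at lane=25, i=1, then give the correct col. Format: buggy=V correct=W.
`lane % 4`[25,1]=>1
lane 25: grp=6 (25/4), tig=1 (25%4)
i=1: r=1*2+1=3, c=grp=6
col: 1 vs 6

buggy=1 correct=6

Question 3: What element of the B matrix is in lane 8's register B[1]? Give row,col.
lane 8=>8/4=2, 8 mod 4=0
i=1  r:2·0+1=>1  c:2

1,2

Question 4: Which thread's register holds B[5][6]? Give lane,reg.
26,1

c=6->g=6  r=5->t=2,b0=1
L=6*4+2=26  i=1=1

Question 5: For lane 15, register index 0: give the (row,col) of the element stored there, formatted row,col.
lane 15: g=3 (15/4), t=3 (15%4)
i=0: r=3*2+0=6, c=g=3

6,3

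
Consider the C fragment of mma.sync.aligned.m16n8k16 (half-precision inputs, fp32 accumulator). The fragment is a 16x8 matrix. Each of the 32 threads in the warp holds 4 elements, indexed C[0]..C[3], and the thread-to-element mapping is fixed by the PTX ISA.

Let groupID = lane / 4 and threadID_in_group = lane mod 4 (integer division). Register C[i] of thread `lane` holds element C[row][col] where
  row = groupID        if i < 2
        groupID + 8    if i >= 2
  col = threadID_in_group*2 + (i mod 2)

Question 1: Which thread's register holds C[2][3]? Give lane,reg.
r=2->g=2,rb=0  c=3->t=1,b0=1
L=2*4+1=9  i=0*2+1=1

9,1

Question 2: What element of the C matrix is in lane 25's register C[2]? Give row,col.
lane 25: G=6 (25/4), T=1 (25%4)
i=2: r=6+8=14, c=1*2+0=2

14,2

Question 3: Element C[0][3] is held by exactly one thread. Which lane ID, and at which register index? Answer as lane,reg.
r=0->g=0,rb=0  c=3->t=1,b0=1
L=0*4+1=1  i=0*2+1=1

1,1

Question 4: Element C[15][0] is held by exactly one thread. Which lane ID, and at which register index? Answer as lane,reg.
28,2

r: 15->gid=7,r8=1  c: 0->tid=0,i&1=0
L=7*4+0=28  i=1*2+0=2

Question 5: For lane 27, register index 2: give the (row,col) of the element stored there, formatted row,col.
14,6

27: gid=6,tid=3
[2] (6+8,3*2+0) = (14,6)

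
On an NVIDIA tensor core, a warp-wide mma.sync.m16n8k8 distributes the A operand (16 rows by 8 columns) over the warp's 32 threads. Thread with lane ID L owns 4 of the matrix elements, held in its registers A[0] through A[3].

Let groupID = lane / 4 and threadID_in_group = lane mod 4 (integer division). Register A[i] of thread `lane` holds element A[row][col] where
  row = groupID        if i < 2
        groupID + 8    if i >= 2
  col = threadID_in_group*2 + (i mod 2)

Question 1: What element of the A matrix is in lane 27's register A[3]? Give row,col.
lane 27→27/4=6, 27 mod 4=3
i=3  r:6+8→14  c:2·3+1→7

14,7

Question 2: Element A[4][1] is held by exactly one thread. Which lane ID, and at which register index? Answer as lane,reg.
16,1

r:4=>grp=4,rB=0  c:1=>tig=0,lo=1
L=4*4+0=16  i=0*2+1=1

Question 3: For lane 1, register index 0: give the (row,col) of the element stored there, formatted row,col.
0,2

L=1⇒gr=1>>2=0, th=1&3=1
[0]⇒row 0+0=0  col 1·2+0=2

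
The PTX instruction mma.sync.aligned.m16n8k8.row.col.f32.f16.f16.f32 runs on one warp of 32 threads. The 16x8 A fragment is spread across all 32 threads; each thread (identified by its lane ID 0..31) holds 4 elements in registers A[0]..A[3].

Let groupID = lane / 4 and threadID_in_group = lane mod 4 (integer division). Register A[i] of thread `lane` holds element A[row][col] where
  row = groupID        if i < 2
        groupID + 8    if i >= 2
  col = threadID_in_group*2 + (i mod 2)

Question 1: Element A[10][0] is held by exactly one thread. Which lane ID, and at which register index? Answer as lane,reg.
8,2

r=10->g=2,rb=1  c=0->t=0,b0=0
L=2*4+0=8  i=1*2+0=2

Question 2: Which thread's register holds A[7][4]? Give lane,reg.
30,0

r=7->g=7,rb=0  c=4->t=2,b0=0
L=7*4+2=30  i=0*2+0=0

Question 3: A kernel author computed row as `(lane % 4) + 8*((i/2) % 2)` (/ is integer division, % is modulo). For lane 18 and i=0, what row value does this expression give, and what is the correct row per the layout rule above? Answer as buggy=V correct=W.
`(lane % 4) + 8*((i/2) % 2)`[18,0]⇒2
L=18⇒gr=18>>2=4, th=18&3=2
[0]⇒row 4+0=4  col 2·2+0=4
row: 2 vs 4

buggy=2 correct=4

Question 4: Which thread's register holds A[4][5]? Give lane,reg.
r: 4->gid=4,r8=0  c: 5->tid=2,i&1=1
L=4*4+2=18  i=0*2+1=1

18,1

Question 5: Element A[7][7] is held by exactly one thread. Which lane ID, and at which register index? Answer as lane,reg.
31,1

r=7⇒gr=7,Rb=0  c=7⇒th=3,odd=1
L=7*4+3=31  i=0*2+1=1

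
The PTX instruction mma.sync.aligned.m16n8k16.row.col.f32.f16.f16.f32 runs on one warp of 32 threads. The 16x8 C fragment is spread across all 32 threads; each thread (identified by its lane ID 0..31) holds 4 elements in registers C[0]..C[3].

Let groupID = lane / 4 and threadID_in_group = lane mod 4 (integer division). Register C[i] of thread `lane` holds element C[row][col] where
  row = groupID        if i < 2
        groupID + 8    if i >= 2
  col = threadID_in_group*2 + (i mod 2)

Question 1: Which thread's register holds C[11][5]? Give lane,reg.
r=11→G=3,rhi=1  c=5→T=2,p=1
L=3*4+2=14  i=1*2+1=3

14,3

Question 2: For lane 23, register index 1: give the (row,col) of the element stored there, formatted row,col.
lane 23⇒23/4=5, 23 mod 4=3
i=1  r:5+0⇒5  c:2·3+1⇒7

5,7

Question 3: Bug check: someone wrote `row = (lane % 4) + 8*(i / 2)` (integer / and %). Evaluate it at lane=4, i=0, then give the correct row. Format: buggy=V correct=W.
buggy=0 correct=1

`(lane % 4) + 8*(i / 2)`[4,0]⇒0
lane 4: gr=1 (4/4), th=0 (4%4)
i=0: r=1+0=1, c=0*2+0=0
row: 0 vs 1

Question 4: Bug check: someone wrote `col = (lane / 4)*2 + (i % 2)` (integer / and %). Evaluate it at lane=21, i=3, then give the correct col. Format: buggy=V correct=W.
`(lane / 4)*2 + (i % 2)`[21,3]→11
lane 21→21/4=5, 21 mod 4=1
i=3  r:5+8→13  c:2·1+1→3
col: 11 vs 3

buggy=11 correct=3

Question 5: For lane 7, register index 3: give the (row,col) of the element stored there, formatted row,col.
L=7->g=7>>2=1, t=7&3=3
[3]->row 1+8=9  col 3·2+1=7

9,7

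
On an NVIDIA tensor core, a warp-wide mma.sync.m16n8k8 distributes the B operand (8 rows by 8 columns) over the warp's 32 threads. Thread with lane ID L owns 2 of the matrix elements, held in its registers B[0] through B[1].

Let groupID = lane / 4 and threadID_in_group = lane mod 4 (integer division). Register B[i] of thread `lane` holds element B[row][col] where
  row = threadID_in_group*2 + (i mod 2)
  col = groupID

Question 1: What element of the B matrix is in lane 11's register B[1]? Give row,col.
7,2

L=11⇒gr=11>>2=2, th=11&3=3
[1]⇒row 3·2+1=7  col gr=2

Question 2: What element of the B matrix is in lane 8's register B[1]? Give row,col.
1,2

L=8->g=8>>2=2, t=8&3=0
[1]->row 0·2+1=1  col g=2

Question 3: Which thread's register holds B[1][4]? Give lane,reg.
16,1

c=4→G=4  r=1→T=0,p=1
L=4*4+0=16  i=1=1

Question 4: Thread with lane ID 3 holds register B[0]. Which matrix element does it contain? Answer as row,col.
lane 3->3/4=0, 3 mod 4=3
i=0  r:2·3+0->6  c:0

6,0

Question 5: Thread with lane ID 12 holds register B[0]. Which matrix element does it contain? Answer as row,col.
0,3

lane 12→12/4=3, 12 mod 4=0
i=0  r:2·0+0→0  c:3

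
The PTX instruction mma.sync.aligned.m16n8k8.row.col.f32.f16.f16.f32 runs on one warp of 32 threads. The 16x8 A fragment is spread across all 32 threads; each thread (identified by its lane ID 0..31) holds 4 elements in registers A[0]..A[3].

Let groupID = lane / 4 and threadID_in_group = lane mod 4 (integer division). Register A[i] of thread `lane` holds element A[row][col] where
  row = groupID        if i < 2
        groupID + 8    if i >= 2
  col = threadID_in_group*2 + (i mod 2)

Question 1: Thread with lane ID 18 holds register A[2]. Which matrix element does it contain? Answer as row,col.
12,4

lane 18: gr=4 (18/4), th=2 (18%4)
i=2: r=4+8=12, c=2*2+0=4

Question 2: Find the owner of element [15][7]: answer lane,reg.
31,3

r: 15->gid=7,r8=1  c: 7->tid=3,i&1=1
L=7*4+3=31  i=1*2+1=3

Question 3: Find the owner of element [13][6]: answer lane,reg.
23,2

r: 13->gid=5,r8=1  c: 6->tid=3,i&1=0
L=5*4+3=23  i=1*2+0=2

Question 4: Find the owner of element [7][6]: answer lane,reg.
31,0

r:7=>grp=7,rB=0  c:6=>tig=3,lo=0
L=7*4+3=31  i=0*2+0=0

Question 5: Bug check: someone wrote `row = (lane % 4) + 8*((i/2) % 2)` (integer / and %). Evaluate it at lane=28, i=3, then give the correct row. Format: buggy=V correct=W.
`(lane % 4) + 8*((i/2) % 2)`[28,3]=>8
L=28=>grp=28>>2=7, tig=28&3=0
[3]=>row 7+8=15  col 0·2+1=1
row: 8 vs 15

buggy=8 correct=15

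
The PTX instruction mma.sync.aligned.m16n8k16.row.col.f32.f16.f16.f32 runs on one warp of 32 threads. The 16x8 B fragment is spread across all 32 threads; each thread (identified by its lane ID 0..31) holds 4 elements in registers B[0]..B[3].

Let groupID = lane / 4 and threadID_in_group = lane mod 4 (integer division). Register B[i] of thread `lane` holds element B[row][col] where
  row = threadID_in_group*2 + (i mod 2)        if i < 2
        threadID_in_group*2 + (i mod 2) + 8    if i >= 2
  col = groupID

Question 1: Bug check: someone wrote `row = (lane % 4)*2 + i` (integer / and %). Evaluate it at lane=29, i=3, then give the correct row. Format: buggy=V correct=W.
`(lane % 4)*2 + i`[29,3]=>5
L=29=>grp=29>>2=7, tig=29&3=1
[3]=>row 1·2+1+8=11  col grp=7
row: 5 vs 11

buggy=5 correct=11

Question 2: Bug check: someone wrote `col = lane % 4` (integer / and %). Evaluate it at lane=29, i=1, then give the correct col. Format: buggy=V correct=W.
buggy=1 correct=7

`lane % 4`[29,1]=>1
L=29=>grp=29>>2=7, tig=29&3=1
[1]=>row 1·2+1+0=3  col grp=7
col: 1 vs 7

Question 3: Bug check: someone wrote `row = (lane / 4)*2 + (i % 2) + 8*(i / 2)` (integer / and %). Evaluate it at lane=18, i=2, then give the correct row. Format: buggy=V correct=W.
`(lane / 4)*2 + (i % 2) + 8*(i / 2)`[18,2]->16
lane 18->18/4=4, 18 mod 4=2
i=2  r:2·2+0+8->12  c:4
row: 16 vs 12

buggy=16 correct=12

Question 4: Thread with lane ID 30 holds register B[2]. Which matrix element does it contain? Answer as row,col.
12,7

L=30→G=30>>2=7, T=30&3=2
[2]→row 2·2+0+8=12  col G=7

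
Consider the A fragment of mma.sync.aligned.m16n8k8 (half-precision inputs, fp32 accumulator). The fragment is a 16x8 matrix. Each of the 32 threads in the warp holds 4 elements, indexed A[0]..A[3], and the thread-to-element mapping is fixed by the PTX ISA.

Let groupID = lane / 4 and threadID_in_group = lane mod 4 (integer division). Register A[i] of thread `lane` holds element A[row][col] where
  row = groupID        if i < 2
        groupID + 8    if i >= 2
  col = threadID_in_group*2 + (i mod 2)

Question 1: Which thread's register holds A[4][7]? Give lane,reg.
19,1

r=4→G=4,rhi=0  c=7→T=3,p=1
L=4*4+3=19  i=0*2+1=1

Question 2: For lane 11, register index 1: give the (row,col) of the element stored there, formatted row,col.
L=11→G=11>>2=2, T=11&3=3
[1]→row 2+0=2  col 3·2+1=7

2,7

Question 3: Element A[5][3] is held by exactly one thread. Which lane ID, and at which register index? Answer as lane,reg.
21,1

r: 5->gid=5,r8=0  c: 3->tid=1,i&1=1
L=5*4+1=21  i=0*2+1=1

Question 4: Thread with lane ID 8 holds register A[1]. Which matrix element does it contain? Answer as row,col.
lane 8=>8/4=2, 8 mod 4=0
i=1  r:2+0=>2  c:2·0+1=>1

2,1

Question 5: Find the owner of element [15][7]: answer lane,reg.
31,3

r=15->g=7,rb=1  c=7->t=3,b0=1
L=7*4+3=31  i=1*2+1=3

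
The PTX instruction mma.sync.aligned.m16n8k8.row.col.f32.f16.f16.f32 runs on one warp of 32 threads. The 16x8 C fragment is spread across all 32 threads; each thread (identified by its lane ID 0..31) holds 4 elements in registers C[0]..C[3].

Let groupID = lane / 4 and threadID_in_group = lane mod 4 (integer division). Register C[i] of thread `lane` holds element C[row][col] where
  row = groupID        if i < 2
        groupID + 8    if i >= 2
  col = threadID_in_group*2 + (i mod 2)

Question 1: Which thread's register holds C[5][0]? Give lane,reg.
20,0

r=5⇒gr=5,Rb=0  c=0⇒th=0,odd=0
L=5*4+0=20  i=0*2+0=0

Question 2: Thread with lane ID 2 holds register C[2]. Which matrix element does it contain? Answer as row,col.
8,4

L=2⇒gr=2>>2=0, th=2&3=2
[2]⇒row 0+8=8  col 2·2+0=4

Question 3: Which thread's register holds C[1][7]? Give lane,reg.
r=1→G=1,rhi=0  c=7→T=3,p=1
L=1*4+3=7  i=0*2+1=1

7,1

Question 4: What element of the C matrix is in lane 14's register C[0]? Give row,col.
14: G=3,T=2
[0] (3+0,2*2+0) = (3,4)

3,4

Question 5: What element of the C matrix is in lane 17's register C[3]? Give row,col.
lane 17->17/4=4, 17 mod 4=1
i=3  r:4+8->12  c:2·1+1->3

12,3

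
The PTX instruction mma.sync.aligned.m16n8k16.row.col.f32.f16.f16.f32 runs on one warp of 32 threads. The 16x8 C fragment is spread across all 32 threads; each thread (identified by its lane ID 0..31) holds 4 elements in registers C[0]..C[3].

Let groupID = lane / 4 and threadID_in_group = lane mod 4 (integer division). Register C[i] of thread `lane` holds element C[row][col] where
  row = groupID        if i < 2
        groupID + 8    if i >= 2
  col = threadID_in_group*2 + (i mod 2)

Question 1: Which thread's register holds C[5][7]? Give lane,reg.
23,1

r=5→G=5,rhi=0  c=7→T=3,p=1
L=5*4+3=23  i=0*2+1=1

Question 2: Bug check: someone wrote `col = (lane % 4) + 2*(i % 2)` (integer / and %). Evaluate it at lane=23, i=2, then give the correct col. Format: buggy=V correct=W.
buggy=3 correct=6

`(lane % 4) + 2*(i % 2)`[23,2]→3
lane 23→23/4=5, 23 mod 4=3
i=2  r:5+8→13  c:2·3+0→6
col: 3 vs 6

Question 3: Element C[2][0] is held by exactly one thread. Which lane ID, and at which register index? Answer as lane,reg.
r=2→G=2,rhi=0  c=0→T=0,p=0
L=2*4+0=8  i=0*2+0=0

8,0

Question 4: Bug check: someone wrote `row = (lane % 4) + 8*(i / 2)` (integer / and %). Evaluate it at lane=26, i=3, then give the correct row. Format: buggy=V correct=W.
`(lane % 4) + 8*(i / 2)`[26,3]=>10
L=26=>grp=26>>2=6, tig=26&3=2
[3]=>row 6+8=14  col 2·2+1=5
row: 10 vs 14

buggy=10 correct=14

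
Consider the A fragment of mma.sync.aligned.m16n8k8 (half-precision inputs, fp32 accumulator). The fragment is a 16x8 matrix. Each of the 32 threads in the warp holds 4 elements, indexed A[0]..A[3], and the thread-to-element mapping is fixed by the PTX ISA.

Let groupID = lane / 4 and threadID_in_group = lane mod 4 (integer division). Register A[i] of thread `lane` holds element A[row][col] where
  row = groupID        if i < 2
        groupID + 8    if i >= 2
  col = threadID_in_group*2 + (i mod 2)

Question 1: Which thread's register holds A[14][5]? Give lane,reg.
r: 14->gid=6,r8=1  c: 5->tid=2,i&1=1
L=6*4+2=26  i=1*2+1=3

26,3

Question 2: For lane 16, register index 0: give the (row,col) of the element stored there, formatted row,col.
16: gr=4,th=0
[0] (4+0,0*2+0) = (4,0)

4,0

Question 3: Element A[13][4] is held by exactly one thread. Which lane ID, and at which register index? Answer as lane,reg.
22,2

r=13->g=5,rb=1  c=4->t=2,b0=0
L=5*4+2=22  i=1*2+0=2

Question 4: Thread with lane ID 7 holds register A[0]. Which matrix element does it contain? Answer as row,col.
L=7->gid=7>>2=1, tid=7&3=3
[0]->row 1+0=1  col 3·2+0=6

1,6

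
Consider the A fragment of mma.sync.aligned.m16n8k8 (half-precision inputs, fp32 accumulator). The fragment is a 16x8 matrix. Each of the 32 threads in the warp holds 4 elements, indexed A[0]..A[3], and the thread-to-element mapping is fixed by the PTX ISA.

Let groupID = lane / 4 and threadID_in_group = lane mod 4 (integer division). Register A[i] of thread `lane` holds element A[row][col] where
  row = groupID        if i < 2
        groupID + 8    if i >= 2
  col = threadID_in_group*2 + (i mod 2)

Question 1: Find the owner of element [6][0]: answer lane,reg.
24,0

r:6=>grp=6,rB=0  c:0=>tig=0,lo=0
L=6*4+0=24  i=0*2+0=0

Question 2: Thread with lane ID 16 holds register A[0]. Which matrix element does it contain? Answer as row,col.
lane 16: grp=4 (16/4), tig=0 (16%4)
i=0: r=4+0=4, c=0*2+0=0

4,0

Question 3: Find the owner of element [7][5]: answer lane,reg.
r=7→G=7,rhi=0  c=5→T=2,p=1
L=7*4+2=30  i=0*2+1=1

30,1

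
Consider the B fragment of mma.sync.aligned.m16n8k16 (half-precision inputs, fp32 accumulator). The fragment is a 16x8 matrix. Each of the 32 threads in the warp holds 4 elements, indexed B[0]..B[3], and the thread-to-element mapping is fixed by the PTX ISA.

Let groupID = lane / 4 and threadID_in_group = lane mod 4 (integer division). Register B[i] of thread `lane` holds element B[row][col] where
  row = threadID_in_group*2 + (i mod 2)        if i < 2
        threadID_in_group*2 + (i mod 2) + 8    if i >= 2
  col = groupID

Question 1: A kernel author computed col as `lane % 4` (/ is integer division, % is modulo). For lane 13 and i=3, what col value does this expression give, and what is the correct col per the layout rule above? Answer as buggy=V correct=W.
buggy=1 correct=3

`lane % 4`[13,3]->1
lane 13: g=3 (13/4), t=1 (13%4)
i=3: r=1*2+1+8=11, c=g=3
col: 1 vs 3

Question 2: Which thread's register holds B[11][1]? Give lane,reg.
5,3

c:1=>grp=1  r:11=>rB=1,tig=1,lo=1
L=1*4+1=5  i=1*2+1=3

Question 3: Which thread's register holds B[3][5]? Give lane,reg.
c=5⇒gr=5  r=3⇒Rb=0,th=1,odd=1
L=5*4+1=21  i=0*2+1=1

21,1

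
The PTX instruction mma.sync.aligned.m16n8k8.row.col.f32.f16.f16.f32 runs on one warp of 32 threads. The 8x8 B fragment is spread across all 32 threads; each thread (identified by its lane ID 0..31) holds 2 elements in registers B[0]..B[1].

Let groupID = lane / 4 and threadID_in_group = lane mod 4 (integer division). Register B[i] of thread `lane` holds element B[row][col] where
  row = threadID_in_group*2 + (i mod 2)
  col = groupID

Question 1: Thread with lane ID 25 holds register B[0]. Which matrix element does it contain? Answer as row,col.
L=25=>grp=25>>2=6, tig=25&3=1
[0]=>row 1·2+0=2  col grp=6

2,6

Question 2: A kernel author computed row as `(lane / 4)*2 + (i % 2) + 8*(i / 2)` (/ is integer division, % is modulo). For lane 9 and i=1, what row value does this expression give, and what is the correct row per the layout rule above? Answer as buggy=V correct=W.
buggy=5 correct=3

`(lane / 4)*2 + (i % 2) + 8*(i / 2)`[9,1]⇒5
lane 9: gr=2 (9/4), th=1 (9%4)
i=1: r=1*2+1=3, c=gr=2
row: 5 vs 3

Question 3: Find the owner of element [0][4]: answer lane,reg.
16,0

c=4->g=4  r=0->t=0,b0=0
L=4*4+0=16  i=0=0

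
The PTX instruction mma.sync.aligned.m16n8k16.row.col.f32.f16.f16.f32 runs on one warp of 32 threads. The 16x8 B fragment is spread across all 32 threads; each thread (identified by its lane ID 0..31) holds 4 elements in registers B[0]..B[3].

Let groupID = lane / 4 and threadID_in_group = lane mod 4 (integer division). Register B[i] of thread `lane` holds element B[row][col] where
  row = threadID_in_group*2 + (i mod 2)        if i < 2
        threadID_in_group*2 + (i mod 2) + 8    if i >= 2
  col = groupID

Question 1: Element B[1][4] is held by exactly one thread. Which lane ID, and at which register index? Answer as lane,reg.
16,1

c=4⇒gr=4  r=1⇒Rb=0,th=0,odd=1
L=4*4+0=16  i=0*2+1=1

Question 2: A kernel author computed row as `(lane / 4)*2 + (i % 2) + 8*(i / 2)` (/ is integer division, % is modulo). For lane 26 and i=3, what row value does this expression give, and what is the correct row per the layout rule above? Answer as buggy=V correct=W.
`(lane / 4)*2 + (i % 2) + 8*(i / 2)`[26,3]->21
26: gid=6,tid=2
[3] (2*2+1+8,6) = (13,6)
row: 21 vs 13

buggy=21 correct=13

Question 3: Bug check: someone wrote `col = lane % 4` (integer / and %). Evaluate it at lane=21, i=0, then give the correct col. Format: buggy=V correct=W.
buggy=1 correct=5

`lane % 4`[21,0]→1
lane 21→21/4=5, 21 mod 4=1
i=0  r:2·1+0+0→2  c:5
col: 1 vs 5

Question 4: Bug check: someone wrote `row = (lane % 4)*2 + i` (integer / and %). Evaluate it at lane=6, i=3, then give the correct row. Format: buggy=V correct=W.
`(lane % 4)*2 + i`[6,3]→7
6: G=1,T=2
[3] (2*2+1+8,1) = (13,1)
row: 7 vs 13

buggy=7 correct=13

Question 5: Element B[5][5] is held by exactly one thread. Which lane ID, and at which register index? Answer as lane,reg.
22,1

c:5=>grp=5  r:5=>rB=0,tig=2,lo=1
L=5*4+2=22  i=0*2+1=1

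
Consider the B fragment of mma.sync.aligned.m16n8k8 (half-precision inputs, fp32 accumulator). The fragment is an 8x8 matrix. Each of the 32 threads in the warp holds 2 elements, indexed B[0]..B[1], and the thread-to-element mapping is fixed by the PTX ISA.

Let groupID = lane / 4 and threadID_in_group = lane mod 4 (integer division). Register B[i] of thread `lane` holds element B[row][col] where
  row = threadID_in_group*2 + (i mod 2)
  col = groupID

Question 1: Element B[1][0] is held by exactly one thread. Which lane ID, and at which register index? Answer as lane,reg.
c:0=>grp=0  r:1=>tig=0,lo=1
L=0*4+0=0  i=1=1

0,1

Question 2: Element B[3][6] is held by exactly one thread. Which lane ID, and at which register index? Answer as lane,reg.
25,1

c=6->g=6  r=3->t=1,b0=1
L=6*4+1=25  i=1=1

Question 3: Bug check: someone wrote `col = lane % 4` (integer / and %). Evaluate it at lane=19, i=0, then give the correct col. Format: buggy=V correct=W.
buggy=3 correct=4

`lane % 4`[19,0]->3
19: g=4,t=3
[0] (3*2+0,4) = (6,4)
col: 3 vs 4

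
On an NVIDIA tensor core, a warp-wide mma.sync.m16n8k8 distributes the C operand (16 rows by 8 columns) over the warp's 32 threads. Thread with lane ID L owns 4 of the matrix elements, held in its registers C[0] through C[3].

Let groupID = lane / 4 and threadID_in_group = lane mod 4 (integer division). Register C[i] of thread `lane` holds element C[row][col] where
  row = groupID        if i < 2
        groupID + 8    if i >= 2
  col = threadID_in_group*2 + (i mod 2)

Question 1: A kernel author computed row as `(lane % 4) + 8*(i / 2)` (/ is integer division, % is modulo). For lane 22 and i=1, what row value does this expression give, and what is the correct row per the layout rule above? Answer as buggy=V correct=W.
`(lane % 4) + 8*(i / 2)`[22,1]->2
lane 22->22/4=5, 22 mod 4=2
i=1  r:5+0->5  c:2·2+1->5
row: 2 vs 5

buggy=2 correct=5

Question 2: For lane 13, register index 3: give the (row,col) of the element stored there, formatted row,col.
13: grp=3,tig=1
[3] (3+8,1*2+1) = (11,3)

11,3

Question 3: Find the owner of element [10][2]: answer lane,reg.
r: 10->gid=2,r8=1  c: 2->tid=1,i&1=0
L=2*4+1=9  i=1*2+0=2

9,2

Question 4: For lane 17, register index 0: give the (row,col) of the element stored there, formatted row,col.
4,2

lane 17: gid=4 (17/4), tid=1 (17%4)
i=0: r=4+0=4, c=1*2+0=2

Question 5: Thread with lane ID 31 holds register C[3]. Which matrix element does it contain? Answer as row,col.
31: g=7,t=3
[3] (7+8,3*2+1) = (15,7)

15,7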